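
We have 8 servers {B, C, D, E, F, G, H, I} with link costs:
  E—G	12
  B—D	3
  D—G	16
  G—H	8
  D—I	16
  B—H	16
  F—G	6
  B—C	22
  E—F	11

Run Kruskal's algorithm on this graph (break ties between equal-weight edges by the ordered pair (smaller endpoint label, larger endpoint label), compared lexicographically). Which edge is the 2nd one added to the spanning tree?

Sort edges by weight, then run Kruskal:
B—D (3): add — endpoints in different components.
F—G (6): add — endpoints in different components.
G—H (8): add — endpoints in different components.
E—F (11): add — endpoints in different components.
E—G (12): skip — E and G already connected.
B—H (16): add — endpoints in different components.
D—G (16): skip — D and G already connected.
D—I (16): add — endpoints in different components.
B—C (22): add — endpoints in different components.
The 2nd edge added is F—G.

F-G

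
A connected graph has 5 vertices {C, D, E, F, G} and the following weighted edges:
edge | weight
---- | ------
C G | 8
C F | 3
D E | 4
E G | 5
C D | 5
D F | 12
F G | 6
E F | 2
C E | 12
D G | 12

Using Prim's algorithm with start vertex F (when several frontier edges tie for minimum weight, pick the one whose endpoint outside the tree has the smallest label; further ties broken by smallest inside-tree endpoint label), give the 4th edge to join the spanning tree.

Prim, starting at F.
Step 1: frontier [E F 2, C F 3, F G 6, D F 12] → take E F (2); add E.
Step 2: frontier [D E 4, E G 5, C E 12, C F 3, F G 6, D F 12] → take C F (3); add C.
Step 3: frontier [C D 5, C G 8, D E 4, E G 5, F G 6, D F 12] → take D E (4); add D.
Step 4: frontier [C G 8, D G 12, E G 5, F G 6] → take E G (5); add G.
The 4th edge added is E G.

E-G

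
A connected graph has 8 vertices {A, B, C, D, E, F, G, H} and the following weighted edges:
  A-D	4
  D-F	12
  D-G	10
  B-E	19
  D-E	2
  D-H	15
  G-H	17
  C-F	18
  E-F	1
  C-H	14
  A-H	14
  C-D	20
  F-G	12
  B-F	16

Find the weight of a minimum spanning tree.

Grow the tree from C using Prim:
Step 1: frontier [C-H 14, C-F 18, C-D 20] → take C-H (14); add H.
Step 2: frontier [C-F 18, C-D 20, A-H 14, D-H 15, G-H 17] → take A-H (14); add A.
Step 3: frontier [A-D 4, C-F 18, C-D 20, D-H 15, G-H 17] → take A-D (4); add D.
Step 4: frontier [C-F 18, D-E 2, D-G 10, D-F 12, G-H 17] → take D-E (2); add E.
Step 5: frontier [C-F 18, D-G 10, D-F 12, E-F 1, B-E 19, G-H 17] → take E-F (1); add F.
Step 6: frontier [D-G 10, B-E 19, F-G 12, B-F 16, G-H 17] → take D-G (10); add G.
Step 7: frontier [B-E 19, B-F 16] → take B-F (16); add B.
MST edges: C-H, A-H, A-D, D-E, E-F, D-G, B-F; total weight 14+14+4+2+1+10+16 = 61.

61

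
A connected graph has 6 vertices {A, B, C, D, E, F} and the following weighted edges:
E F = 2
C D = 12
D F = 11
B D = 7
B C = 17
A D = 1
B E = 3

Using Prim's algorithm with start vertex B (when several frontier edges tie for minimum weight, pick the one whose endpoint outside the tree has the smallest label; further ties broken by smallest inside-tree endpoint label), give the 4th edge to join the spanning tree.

A-D

Grow the tree from B using Prim:
Step 1: cheapest edge leaving the tree is B E (3); add E.
Step 2: cheapest edge leaving the tree is E F (2); add F.
Step 3: cheapest edge leaving the tree is B D (7); add D.
Step 4: cheapest edge leaving the tree is A D (1); add A.
Step 5: cheapest edge leaving the tree is C D (12); add C.
The 4th edge added is A D.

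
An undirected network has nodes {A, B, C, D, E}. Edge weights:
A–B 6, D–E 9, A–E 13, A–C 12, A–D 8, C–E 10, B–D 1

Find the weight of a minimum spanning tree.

Prim's algorithm from D:
Step 1: frontier [B–D 1, A–D 8, D–E 9] → take B–D (1); add B.
Step 2: frontier [A–B 6, A–D 8, D–E 9] → take A–B (6); add A.
Step 3: frontier [A–C 12, A–E 13, D–E 9] → take D–E (9); add E.
Step 4: frontier [A–C 12, C–E 10] → take C–E (10); add C.
MST edges: B–D, A–B, D–E, C–E; total weight 1+6+9+10 = 26.

26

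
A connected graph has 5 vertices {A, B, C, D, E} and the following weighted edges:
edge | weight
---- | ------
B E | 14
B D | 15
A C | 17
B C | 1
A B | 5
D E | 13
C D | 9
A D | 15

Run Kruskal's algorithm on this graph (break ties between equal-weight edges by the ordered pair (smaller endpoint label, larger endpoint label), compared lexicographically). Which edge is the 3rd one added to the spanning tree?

C-D

Sort edges by weight, then run Kruskal:
B C (1): add — endpoints in different components.
A B (5): add — endpoints in different components.
C D (9): add — endpoints in different components.
D E (13): add — endpoints in different components.
The 3rd edge added is C D.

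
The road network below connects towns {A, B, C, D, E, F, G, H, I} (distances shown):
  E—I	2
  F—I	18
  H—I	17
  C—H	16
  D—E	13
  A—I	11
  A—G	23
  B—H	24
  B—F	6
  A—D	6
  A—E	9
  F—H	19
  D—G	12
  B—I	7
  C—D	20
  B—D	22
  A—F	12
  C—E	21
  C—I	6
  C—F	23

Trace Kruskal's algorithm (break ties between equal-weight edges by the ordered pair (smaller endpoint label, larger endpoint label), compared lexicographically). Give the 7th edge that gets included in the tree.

D-G

Sort edges by weight, then run Kruskal:
E—I (2): add — endpoints in different components.
A—D (6): add — endpoints in different components.
B—F (6): add — endpoints in different components.
C—I (6): add — endpoints in different components.
B—I (7): add — endpoints in different components.
A—E (9): add — endpoints in different components.
A—I (11): skip — A and I already connected.
A—F (12): skip — A and F already connected.
D—G (12): add — endpoints in different components.
D—E (13): skip — D and E already connected.
C—H (16): add — endpoints in different components.
The 7th edge added is D—G.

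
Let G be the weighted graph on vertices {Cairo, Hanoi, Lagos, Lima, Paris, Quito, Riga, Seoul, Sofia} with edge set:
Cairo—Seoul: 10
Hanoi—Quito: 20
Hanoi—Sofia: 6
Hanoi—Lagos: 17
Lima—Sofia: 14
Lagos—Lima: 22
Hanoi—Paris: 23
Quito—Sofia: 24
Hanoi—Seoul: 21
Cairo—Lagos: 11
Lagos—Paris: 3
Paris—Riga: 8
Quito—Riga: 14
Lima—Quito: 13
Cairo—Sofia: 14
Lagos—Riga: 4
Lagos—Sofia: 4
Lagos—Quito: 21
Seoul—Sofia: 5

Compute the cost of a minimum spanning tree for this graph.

Prim, starting at Lagos.
Step 1: cheapest edge leaving the tree is Lagos—Paris (3); add Paris.
Step 2: cheapest edge leaving the tree is Lagos—Riga (4); add Riga.
Step 3: cheapest edge leaving the tree is Lagos—Sofia (4); add Sofia.
Step 4: cheapest edge leaving the tree is Seoul—Sofia (5); add Seoul.
Step 5: cheapest edge leaving the tree is Hanoi—Sofia (6); add Hanoi.
Step 6: cheapest edge leaving the tree is Cairo—Seoul (10); add Cairo.
Step 7: cheapest edge leaving the tree is Lima—Sofia (14); add Lima.
Step 8: cheapest edge leaving the tree is Lima—Quito (13); add Quito.
MST edges: Lagos—Paris, Lagos—Riga, Lagos—Sofia, Seoul—Sofia, Hanoi—Sofia, Cairo—Seoul, Lima—Sofia, Lima—Quito; total weight 3+4+4+5+6+10+14+13 = 59.

59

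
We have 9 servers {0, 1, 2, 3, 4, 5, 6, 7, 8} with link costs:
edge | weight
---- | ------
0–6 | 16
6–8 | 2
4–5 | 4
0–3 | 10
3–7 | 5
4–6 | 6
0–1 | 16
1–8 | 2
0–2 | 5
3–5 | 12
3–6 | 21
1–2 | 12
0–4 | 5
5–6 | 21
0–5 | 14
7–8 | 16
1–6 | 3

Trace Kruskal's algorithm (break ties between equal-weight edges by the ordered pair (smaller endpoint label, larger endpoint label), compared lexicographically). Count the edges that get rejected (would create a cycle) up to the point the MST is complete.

Kruskal's algorithm — process edges by increasing weight (ties by edge label):
1–8 (2): add — endpoints in different components.
6–8 (2): add — endpoints in different components.
1–6 (3): skip — 1 and 6 already connected.
4–5 (4): add — endpoints in different components.
0–2 (5): add — endpoints in different components.
0–4 (5): add — endpoints in different components.
3–7 (5): add — endpoints in different components.
4–6 (6): add — endpoints in different components.
0–3 (10): add — endpoints in different components.
Edges rejected before the tree was complete: 1.

1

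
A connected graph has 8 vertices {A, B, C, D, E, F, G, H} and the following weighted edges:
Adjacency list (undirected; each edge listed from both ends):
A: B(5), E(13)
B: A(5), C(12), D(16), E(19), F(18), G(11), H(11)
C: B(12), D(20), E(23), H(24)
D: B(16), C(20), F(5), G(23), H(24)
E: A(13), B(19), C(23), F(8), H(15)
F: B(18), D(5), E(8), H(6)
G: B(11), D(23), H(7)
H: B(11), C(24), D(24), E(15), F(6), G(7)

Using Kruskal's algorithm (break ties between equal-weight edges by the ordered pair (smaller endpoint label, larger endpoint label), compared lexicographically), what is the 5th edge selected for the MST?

Kruskal's algorithm — process edges by increasing weight (ties by edge label):
A B (5): add — endpoints in different components.
D F (5): add — endpoints in different components.
F H (6): add — endpoints in different components.
G H (7): add — endpoints in different components.
E F (8): add — endpoints in different components.
B G (11): add — endpoints in different components.
B H (11): skip — B and H already connected.
B C (12): add — endpoints in different components.
The 5th edge added is E F.

E-F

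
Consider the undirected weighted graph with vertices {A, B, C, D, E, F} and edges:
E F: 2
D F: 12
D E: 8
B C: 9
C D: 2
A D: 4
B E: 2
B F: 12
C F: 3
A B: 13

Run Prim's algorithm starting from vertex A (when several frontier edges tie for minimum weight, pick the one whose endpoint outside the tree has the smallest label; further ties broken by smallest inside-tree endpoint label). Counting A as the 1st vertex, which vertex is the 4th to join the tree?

Grow the tree from A using Prim:
Step 1: cheapest edge leaving the tree is A D (4); add D.
Step 2: cheapest edge leaving the tree is C D (2); add C.
Step 3: cheapest edge leaving the tree is C F (3); add F.
Step 4: cheapest edge leaving the tree is E F (2); add E.
Step 5: cheapest edge leaving the tree is B E (2); add B.
Vertex order: A, D, C, F, E, B. The 4th vertex is F.

F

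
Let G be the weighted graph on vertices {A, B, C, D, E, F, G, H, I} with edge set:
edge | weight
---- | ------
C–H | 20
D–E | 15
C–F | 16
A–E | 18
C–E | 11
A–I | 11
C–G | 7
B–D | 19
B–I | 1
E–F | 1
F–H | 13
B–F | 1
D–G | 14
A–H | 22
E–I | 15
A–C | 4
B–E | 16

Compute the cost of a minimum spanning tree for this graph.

Kruskal: consider edges lightest-first.
B–F (1): add — endpoints in different components.
B–I (1): add — endpoints in different components.
E–F (1): add — endpoints in different components.
A–C (4): add — endpoints in different components.
C–G (7): add — endpoints in different components.
A–I (11): add — endpoints in different components.
C–E (11): skip — C and E already connected.
F–H (13): add — endpoints in different components.
D–G (14): add — endpoints in different components.
MST edges: B–F, B–I, E–F, A–C, C–G, A–I, F–H, D–G; total weight 1+1+1+4+7+11+13+14 = 52.

52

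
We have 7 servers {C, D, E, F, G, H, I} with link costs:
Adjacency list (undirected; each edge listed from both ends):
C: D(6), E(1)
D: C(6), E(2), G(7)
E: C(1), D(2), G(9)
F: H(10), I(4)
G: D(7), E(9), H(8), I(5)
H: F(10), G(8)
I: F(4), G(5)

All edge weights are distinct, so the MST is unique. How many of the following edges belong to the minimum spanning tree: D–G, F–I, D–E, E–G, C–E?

Sort edges by weight, then run Kruskal:
C–E (1): add. Components now {C,E} {D} {F} {G} {H} {I}
D–E (2): add. Components now {C,D,E} {F} {G} {H} {I}
F–I (4): add. Components now {C,D,E} {F,I} {G} {H}
G–I (5): add. Components now {C,D,E} {F,G,I} {H}
C–D (6): skip — C and D already connected.
D–G (7): add. Components now {C,D,E,F,G,I} {H}
G–H (8): add. Components now {C,D,E,F,G,H,I}
MST edge set: {C–E, D–E, F–I, G–I, D–G, G–H}.
Of the listed edges, {D–G, F–I, D–E, C–E} are in the MST → 4.

4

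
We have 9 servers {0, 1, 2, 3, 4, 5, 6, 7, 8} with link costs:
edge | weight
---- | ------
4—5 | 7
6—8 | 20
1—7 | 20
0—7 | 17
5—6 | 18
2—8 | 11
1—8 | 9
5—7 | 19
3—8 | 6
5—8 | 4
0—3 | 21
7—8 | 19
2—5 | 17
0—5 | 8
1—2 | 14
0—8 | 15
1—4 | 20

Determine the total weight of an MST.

Kruskal: consider edges lightest-first.
5—8 (4): add — endpoints in different components.
3—8 (6): add — endpoints in different components.
4—5 (7): add — endpoints in different components.
0—5 (8): add — endpoints in different components.
1—8 (9): add — endpoints in different components.
2—8 (11): add — endpoints in different components.
1—2 (14): skip — 1 and 2 already connected.
0—8 (15): skip — 0 and 8 already connected.
0—7 (17): add — endpoints in different components.
2—5 (17): skip — 2 and 5 already connected.
5—6 (18): add — endpoints in different components.
MST edges: 5—8, 3—8, 4—5, 0—5, 1—8, 2—8, 0—7, 5—6; total weight 4+6+7+8+9+11+17+18 = 80.

80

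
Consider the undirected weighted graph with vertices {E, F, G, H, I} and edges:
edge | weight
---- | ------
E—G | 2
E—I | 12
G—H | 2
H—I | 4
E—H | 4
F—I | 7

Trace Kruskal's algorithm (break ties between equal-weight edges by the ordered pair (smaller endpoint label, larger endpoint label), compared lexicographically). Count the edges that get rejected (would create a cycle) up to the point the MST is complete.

1

Sort edges by weight, then run Kruskal:
E—G (2): add. Components now {E,G} {F} {H} {I}
G—H (2): add. Components now {E,G,H} {F} {I}
E—H (4): skip — E and H already connected.
H—I (4): add. Components now {E,G,H,I} {F}
F—I (7): add. Components now {E,F,G,H,I}
Edges rejected before the tree was complete: 1.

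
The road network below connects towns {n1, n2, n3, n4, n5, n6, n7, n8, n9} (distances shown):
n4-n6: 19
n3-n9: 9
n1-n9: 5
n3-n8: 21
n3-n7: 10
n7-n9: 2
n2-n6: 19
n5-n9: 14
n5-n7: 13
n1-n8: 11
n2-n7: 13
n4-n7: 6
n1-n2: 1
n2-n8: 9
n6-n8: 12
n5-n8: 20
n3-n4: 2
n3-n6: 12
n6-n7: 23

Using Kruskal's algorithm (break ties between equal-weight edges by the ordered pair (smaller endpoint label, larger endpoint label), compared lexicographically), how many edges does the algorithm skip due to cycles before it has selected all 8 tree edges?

Sort edges by weight, then run Kruskal:
n1-n2 (1): add — endpoints in different components.
n3-n4 (2): add — endpoints in different components.
n7-n9 (2): add — endpoints in different components.
n1-n9 (5): add — endpoints in different components.
n4-n7 (6): add — endpoints in different components.
n2-n8 (9): add — endpoints in different components.
n3-n9 (9): skip — n3 and n9 already connected.
n3-n7 (10): skip — n7 and n3 already connected.
n1-n8 (11): skip — n1 and n8 already connected.
n3-n6 (12): add — endpoints in different components.
n6-n8 (12): skip — n6 and n8 already connected.
n2-n7 (13): skip — n7 and n2 already connected.
n5-n7 (13): add — endpoints in different components.
Edges rejected before the tree was complete: 5.

5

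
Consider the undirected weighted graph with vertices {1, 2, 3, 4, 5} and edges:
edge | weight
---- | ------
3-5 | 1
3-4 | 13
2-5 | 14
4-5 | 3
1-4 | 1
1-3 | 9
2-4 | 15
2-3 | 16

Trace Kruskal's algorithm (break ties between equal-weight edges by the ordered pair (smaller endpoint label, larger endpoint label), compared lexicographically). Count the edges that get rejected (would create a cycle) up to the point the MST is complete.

Kruskal: consider edges lightest-first.
1-4 (1): add. Components now {1,4} {2} {3} {5}
3-5 (1): add. Components now {1,4} {2} {3,5}
4-5 (3): add. Components now {1,3,4,5} {2}
1-3 (9): skip — 1 and 3 already connected.
3-4 (13): skip — 3 and 4 already connected.
2-5 (14): add. Components now {1,2,3,4,5}
Edges rejected before the tree was complete: 2.

2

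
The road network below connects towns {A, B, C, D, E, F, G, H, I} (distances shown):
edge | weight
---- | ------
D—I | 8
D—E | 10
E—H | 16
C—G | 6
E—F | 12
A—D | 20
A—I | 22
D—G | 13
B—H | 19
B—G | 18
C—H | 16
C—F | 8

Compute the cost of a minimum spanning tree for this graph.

Prim, starting at E.
Step 1: frontier [D—E 10, E—F 12, E—H 16] → take D—E (10); add D.
Step 2: frontier [D—I 8, D—G 13, A—D 20, E—F 12, E—H 16] → take D—I (8); add I.
Step 3: frontier [D—G 13, A—D 20, E—F 12, E—H 16, A—I 22] → take E—F (12); add F.
Step 4: frontier [D—G 13, A—D 20, E—H 16, C—F 8, A—I 22] → take C—F (8); add C.
Step 5: frontier [C—G 6, C—H 16, D—G 13, A—D 20, E—H 16, A—I 22] → take C—G (6); add G.
Step 6: frontier [C—H 16, A—D 20, E—H 16, B—G 18, A—I 22] → take C—H (16); add H.
Step 7: frontier [A—D 20, B—G 18, B—H 19, A—I 22] → take B—G (18); add B.
Step 8: frontier [A—D 20, A—I 22] → take A—D (20); add A.
MST edges: D—E, D—I, E—F, C—F, C—G, C—H, B—G, A—D; total weight 10+8+12+8+6+16+18+20 = 98.

98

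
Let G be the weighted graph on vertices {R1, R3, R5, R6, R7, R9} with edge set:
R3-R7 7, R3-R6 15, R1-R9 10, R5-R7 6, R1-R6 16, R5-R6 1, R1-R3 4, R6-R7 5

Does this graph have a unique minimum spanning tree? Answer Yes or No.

Yes

Sort edges by weight, then run Kruskal:
R5-R6 (1): add — endpoints in different components.
R1-R3 (4): add — endpoints in different components.
R6-R7 (5): add — endpoints in different components.
R5-R7 (6): skip — R5 and R7 already connected.
R3-R7 (7): add — endpoints in different components.
R1-R9 (10): add — endpoints in different components.
Every non-tree edge has weight strictly greater than the heaviest edge on the tree path between its endpoints, so the MST is unique.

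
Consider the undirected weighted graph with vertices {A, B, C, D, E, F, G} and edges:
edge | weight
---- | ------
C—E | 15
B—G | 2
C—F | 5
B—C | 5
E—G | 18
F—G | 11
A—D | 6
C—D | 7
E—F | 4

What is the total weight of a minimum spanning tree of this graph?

29

Kruskal's algorithm — process edges by increasing weight (ties by edge label):
B—G (2): add — endpoints in different components.
E—F (4): add — endpoints in different components.
B—C (5): add — endpoints in different components.
C—F (5): add — endpoints in different components.
A—D (6): add — endpoints in different components.
C—D (7): add — endpoints in different components.
MST edges: B—G, E—F, B—C, C—F, A—D, C—D; total weight 2+4+5+5+6+7 = 29.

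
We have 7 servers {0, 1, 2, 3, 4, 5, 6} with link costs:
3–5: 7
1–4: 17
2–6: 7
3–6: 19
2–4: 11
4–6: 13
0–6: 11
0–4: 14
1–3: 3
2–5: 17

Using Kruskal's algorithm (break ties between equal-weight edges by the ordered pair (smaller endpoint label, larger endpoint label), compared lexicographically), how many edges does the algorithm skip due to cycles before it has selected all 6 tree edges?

Kruskal's algorithm — process edges by increasing weight (ties by edge label):
1–3 (3): add. Components now {0} {1,3} {2} {4} {5} {6}
2–6 (7): add. Components now {0} {1,3} {2,6} {4} {5}
3–5 (7): add. Components now {0} {1,3,5} {2,6} {4}
0–6 (11): add. Components now {0,2,6} {1,3,5} {4}
2–4 (11): add. Components now {0,2,4,6} {1,3,5}
4–6 (13): skip — 4 and 6 already connected.
0–4 (14): skip — 0 and 4 already connected.
1–4 (17): add. Components now {0,1,2,3,4,5,6}
Edges rejected before the tree was complete: 2.

2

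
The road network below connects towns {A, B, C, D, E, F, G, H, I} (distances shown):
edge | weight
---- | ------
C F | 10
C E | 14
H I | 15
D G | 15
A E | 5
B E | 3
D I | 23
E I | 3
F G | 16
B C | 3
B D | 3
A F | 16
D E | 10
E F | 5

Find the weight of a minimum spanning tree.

52

Prim's algorithm from I:
Step 1: cheapest edge leaving the tree is E I (3); add E.
Step 2: cheapest edge leaving the tree is B E (3); add B.
Step 3: cheapest edge leaving the tree is B C (3); add C.
Step 4: cheapest edge leaving the tree is B D (3); add D.
Step 5: cheapest edge leaving the tree is A E (5); add A.
Step 6: cheapest edge leaving the tree is E F (5); add F.
Step 7: cheapest edge leaving the tree is D G (15); add G.
Step 8: cheapest edge leaving the tree is H I (15); add H.
MST edges: E I, B E, B C, B D, A E, E F, D G, H I; total weight 3+3+3+3+5+5+15+15 = 52.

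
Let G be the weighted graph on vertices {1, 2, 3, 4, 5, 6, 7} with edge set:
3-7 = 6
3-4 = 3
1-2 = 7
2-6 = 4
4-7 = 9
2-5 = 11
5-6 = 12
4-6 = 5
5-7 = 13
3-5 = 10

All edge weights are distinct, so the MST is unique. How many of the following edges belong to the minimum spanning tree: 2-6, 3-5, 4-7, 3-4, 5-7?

Sort edges by weight, then run Kruskal:
3-4 (3): add — endpoints in different components.
2-6 (4): add — endpoints in different components.
4-6 (5): add — endpoints in different components.
3-7 (6): add — endpoints in different components.
1-2 (7): add — endpoints in different components.
4-7 (9): skip — 4 and 7 already connected.
3-5 (10): add — endpoints in different components.
MST edge set: {3-4, 2-6, 4-6, 3-7, 1-2, 3-5}.
Of the listed edges, {2-6, 3-5, 3-4} are in the MST → 3.

3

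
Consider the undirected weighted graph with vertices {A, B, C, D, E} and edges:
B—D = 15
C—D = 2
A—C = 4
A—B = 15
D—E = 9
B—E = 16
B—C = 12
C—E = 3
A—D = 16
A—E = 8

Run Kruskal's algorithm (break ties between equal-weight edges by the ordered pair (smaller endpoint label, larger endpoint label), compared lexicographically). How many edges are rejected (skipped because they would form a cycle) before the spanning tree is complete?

2

Kruskal's algorithm — process edges by increasing weight (ties by edge label):
C—D (2): add — endpoints in different components.
C—E (3): add — endpoints in different components.
A—C (4): add — endpoints in different components.
A—E (8): skip — A and E already connected.
D—E (9): skip — D and E already connected.
B—C (12): add — endpoints in different components.
Edges rejected before the tree was complete: 2.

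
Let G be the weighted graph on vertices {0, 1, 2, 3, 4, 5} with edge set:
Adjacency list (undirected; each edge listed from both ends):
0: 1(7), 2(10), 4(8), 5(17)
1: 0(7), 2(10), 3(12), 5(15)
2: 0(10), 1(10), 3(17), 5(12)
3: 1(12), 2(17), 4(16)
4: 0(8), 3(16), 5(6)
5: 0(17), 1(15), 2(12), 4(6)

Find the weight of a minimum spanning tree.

43

Kruskal's algorithm — process edges by increasing weight (ties by edge label):
4 5 (6): add. Components now {0} {1} {2} {3} {4,5}
0 1 (7): add. Components now {0,1} {2} {3} {4,5}
0 4 (8): add. Components now {0,1,4,5} {2} {3}
0 2 (10): add. Components now {0,1,2,4,5} {3}
1 2 (10): skip — 1 and 2 already connected.
1 3 (12): add. Components now {0,1,2,3,4,5}
MST edges: 4 5, 0 1, 0 4, 0 2, 1 3; total weight 6+7+8+10+12 = 43.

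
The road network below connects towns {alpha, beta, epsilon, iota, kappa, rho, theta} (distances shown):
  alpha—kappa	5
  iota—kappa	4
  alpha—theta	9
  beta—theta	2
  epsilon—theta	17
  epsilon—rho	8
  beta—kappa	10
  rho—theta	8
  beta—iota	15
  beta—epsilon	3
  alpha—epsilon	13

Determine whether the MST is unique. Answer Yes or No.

No

Sort edges by weight, then run Kruskal:
beta—theta (2): add — endpoints in different components.
beta—epsilon (3): add — endpoints in different components.
iota—kappa (4): add — endpoints in different components.
alpha—kappa (5): add — endpoints in different components.
epsilon—rho (8): add — endpoints in different components.
rho—theta (8): skip — theta and rho already connected.
alpha—theta (9): add — endpoints in different components.
Non-tree edge rho—theta has weight 8, equal to the heaviest edge on its tree cycle — swapping gives another MST of the same weight. Not unique.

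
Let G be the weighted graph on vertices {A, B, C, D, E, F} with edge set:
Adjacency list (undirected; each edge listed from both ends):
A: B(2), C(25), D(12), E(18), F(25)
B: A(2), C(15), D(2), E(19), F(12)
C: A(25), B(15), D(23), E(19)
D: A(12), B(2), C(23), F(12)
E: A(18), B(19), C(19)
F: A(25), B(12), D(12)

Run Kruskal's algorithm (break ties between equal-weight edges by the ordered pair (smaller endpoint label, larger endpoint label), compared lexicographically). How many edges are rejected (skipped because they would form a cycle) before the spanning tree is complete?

2

Sort edges by weight, then run Kruskal:
A B (2): add — endpoints in different components.
B D (2): add — endpoints in different components.
A D (12): skip — A and D already connected.
B F (12): add — endpoints in different components.
D F (12): skip — D and F already connected.
B C (15): add — endpoints in different components.
A E (18): add — endpoints in different components.
Edges rejected before the tree was complete: 2.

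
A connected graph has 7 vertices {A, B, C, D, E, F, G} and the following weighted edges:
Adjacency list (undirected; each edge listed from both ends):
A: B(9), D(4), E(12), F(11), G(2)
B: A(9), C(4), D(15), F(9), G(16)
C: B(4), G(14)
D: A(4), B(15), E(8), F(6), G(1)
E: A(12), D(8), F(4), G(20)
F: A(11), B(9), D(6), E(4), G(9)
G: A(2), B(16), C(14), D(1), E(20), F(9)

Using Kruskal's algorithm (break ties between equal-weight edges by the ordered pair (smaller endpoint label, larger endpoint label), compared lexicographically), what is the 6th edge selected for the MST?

A-B

Kruskal: consider edges lightest-first.
D G (1): add. Components now {A} {B} {C} {D,G} {E} {F}
A G (2): add. Components now {A,D,G} {B} {C} {E} {F}
A D (4): skip — A and D already connected.
B C (4): add. Components now {A,D,G} {B,C} {E} {F}
E F (4): add. Components now {A,D,G} {B,C} {E,F}
D F (6): add. Components now {A,D,E,F,G} {B,C}
D E (8): skip — D and E already connected.
A B (9): add. Components now {A,B,C,D,E,F,G}
The 6th edge added is A B.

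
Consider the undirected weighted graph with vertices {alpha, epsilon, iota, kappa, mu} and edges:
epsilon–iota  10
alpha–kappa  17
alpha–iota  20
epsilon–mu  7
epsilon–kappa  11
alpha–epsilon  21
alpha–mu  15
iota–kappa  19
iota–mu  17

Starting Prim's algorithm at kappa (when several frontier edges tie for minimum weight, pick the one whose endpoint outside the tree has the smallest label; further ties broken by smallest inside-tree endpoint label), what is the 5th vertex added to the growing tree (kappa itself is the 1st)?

alpha

Prim's algorithm from kappa:
Step 1: cheapest edge leaving the tree is epsilon–kappa (11); add epsilon.
Step 2: cheapest edge leaving the tree is epsilon–mu (7); add mu.
Step 3: cheapest edge leaving the tree is epsilon–iota (10); add iota.
Step 4: cheapest edge leaving the tree is alpha–mu (15); add alpha.
Vertex order: kappa, epsilon, mu, iota, alpha. The 5th vertex is alpha.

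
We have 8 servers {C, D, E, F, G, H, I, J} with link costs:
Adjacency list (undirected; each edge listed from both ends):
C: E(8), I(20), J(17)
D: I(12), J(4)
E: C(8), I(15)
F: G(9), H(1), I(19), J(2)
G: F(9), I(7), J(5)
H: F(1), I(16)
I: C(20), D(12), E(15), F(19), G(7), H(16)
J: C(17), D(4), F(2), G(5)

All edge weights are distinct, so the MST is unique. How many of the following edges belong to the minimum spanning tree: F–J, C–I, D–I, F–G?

Kruskal's algorithm — process edges by increasing weight (ties by edge label):
F–H (1): add — endpoints in different components.
F–J (2): add — endpoints in different components.
D–J (4): add — endpoints in different components.
G–J (5): add — endpoints in different components.
G–I (7): add — endpoints in different components.
C–E (8): add — endpoints in different components.
F–G (9): skip — F and G already connected.
D–I (12): skip — D and I already connected.
E–I (15): add — endpoints in different components.
MST edge set: {F–H, F–J, D–J, G–J, G–I, C–E, E–I}.
Of the listed edges, {F–J} are in the MST → 1.

1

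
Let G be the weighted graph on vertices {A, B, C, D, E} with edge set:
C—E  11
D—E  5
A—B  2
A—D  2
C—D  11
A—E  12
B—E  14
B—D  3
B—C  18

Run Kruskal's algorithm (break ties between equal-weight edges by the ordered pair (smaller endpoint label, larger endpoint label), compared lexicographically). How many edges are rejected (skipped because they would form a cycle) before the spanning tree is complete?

Sort edges by weight, then run Kruskal:
A—B (2): add. Components now {A,B} {C} {D} {E}
A—D (2): add. Components now {A,B,D} {C} {E}
B—D (3): skip — B and D already connected.
D—E (5): add. Components now {A,B,D,E} {C}
C—D (11): add. Components now {A,B,C,D,E}
Edges rejected before the tree was complete: 1.

1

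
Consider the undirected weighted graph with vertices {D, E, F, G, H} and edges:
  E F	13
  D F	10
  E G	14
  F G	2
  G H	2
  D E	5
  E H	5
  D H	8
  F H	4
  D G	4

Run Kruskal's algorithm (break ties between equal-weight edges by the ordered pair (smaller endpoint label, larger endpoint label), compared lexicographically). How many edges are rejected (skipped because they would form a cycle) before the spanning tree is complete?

1

Kruskal's algorithm — process edges by increasing weight (ties by edge label):
F G (2): add. Components now {D} {E} {F,G} {H}
G H (2): add. Components now {D} {E} {F,G,H}
D G (4): add. Components now {D,F,G,H} {E}
F H (4): skip — F and H already connected.
D E (5): add. Components now {D,E,F,G,H}
Edges rejected before the tree was complete: 1.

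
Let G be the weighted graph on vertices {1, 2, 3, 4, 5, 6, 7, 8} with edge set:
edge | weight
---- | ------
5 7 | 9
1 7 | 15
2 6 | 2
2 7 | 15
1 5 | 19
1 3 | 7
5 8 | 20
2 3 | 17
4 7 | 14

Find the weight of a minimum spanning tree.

Prim's algorithm from 6:
Step 1: frontier [2 6 2] → take 2 6 (2); add 2.
Step 2: frontier [2 7 15, 2 3 17] → take 2 7 (15); add 7.
Step 3: frontier [2 3 17, 5 7 9, 4 7 14, 1 7 15] → take 5 7 (9); add 5.
Step 4: frontier [2 3 17, 1 5 19, 5 8 20, 4 7 14, 1 7 15] → take 4 7 (14); add 4.
Step 5: frontier [2 3 17, 1 5 19, 5 8 20, 1 7 15] → take 1 7 (15); add 1.
Step 6: frontier [1 3 7, 2 3 17, 5 8 20] → take 1 3 (7); add 3.
Step 7: frontier [5 8 20] → take 5 8 (20); add 8.
MST edges: 2 6, 2 7, 5 7, 4 7, 1 7, 1 3, 5 8; total weight 2+15+9+14+15+7+20 = 82.

82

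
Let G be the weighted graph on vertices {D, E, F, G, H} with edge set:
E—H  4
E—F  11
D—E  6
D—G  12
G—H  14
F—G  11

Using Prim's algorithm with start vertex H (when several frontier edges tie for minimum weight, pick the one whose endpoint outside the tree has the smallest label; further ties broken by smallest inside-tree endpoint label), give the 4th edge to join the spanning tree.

F-G

Grow the tree from H using Prim:
Step 1: cheapest edge leaving the tree is E—H (4); add E.
Step 2: cheapest edge leaving the tree is D—E (6); add D.
Step 3: cheapest edge leaving the tree is E—F (11); add F.
Step 4: cheapest edge leaving the tree is F—G (11); add G.
The 4th edge added is F—G.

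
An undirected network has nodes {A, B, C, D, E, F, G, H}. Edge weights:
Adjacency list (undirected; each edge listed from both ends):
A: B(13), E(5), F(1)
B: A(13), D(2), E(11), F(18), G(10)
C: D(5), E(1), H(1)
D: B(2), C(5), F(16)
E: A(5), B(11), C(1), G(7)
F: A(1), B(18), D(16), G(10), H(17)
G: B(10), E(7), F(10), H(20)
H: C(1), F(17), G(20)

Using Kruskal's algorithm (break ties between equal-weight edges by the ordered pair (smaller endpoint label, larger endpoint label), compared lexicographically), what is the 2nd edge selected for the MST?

Sort edges by weight, then run Kruskal:
A–F (1): add — endpoints in different components.
C–E (1): add — endpoints in different components.
C–H (1): add — endpoints in different components.
B–D (2): add — endpoints in different components.
A–E (5): add — endpoints in different components.
C–D (5): add — endpoints in different components.
E–G (7): add — endpoints in different components.
The 2nd edge added is C–E.

C-E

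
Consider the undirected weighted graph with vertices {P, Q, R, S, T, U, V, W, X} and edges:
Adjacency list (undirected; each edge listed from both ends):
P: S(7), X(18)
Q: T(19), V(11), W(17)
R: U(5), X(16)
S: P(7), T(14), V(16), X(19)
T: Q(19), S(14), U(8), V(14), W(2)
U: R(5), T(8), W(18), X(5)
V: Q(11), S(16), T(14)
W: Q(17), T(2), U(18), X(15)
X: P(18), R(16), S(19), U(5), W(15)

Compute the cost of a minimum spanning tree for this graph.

Prim, starting at S.
Step 1: cheapest edge leaving the tree is P S (7); add P.
Step 2: cheapest edge leaving the tree is S T (14); add T.
Step 3: cheapest edge leaving the tree is T W (2); add W.
Step 4: cheapest edge leaving the tree is T U (8); add U.
Step 5: cheapest edge leaving the tree is R U (5); add R.
Step 6: cheapest edge leaving the tree is U X (5); add X.
Step 7: cheapest edge leaving the tree is T V (14); add V.
Step 8: cheapest edge leaving the tree is Q V (11); add Q.
MST edges: P S, S T, T W, T U, R U, U X, T V, Q V; total weight 7+14+2+8+5+5+14+11 = 66.

66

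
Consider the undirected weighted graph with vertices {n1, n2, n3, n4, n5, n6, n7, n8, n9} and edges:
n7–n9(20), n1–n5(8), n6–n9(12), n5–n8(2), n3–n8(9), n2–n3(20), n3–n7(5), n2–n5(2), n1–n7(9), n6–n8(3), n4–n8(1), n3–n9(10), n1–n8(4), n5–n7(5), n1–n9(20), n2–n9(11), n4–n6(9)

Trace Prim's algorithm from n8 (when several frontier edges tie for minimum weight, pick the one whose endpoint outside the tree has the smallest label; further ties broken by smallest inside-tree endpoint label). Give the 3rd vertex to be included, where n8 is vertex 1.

Prim, starting at n8.
Step 1: cheapest edge leaving the tree is n4–n8 (1); add n4.
Step 2: cheapest edge leaving the tree is n5–n8 (2); add n5.
Step 3: cheapest edge leaving the tree is n2–n5 (2); add n2.
Step 4: cheapest edge leaving the tree is n6–n8 (3); add n6.
Step 5: cheapest edge leaving the tree is n1–n8 (4); add n1.
Step 6: cheapest edge leaving the tree is n5–n7 (5); add n7.
Step 7: cheapest edge leaving the tree is n3–n7 (5); add n3.
Step 8: cheapest edge leaving the tree is n3–n9 (10); add n9.
Vertex order: n8, n4, n5, n2, n6, n1, n7, n3, n9. The 3rd vertex is n5.

n5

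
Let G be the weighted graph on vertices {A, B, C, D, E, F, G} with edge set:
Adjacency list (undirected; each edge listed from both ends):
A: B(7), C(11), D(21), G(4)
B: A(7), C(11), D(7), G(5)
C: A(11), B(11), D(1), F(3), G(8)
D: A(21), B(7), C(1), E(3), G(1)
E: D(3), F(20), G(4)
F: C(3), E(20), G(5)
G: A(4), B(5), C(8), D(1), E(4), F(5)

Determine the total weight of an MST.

Kruskal: consider edges lightest-first.
C-D (1): add. Components now {A} {B} {C,D} {E} {F} {G}
D-G (1): add. Components now {A} {B} {C,D,G} {E} {F}
C-F (3): add. Components now {A} {B} {C,D,F,G} {E}
D-E (3): add. Components now {A} {B} {C,D,E,F,G}
A-G (4): add. Components now {A,C,D,E,F,G} {B}
E-G (4): skip — E and G already connected.
B-G (5): add. Components now {A,B,C,D,E,F,G}
MST edges: C-D, D-G, C-F, D-E, A-G, B-G; total weight 1+1+3+3+4+5 = 17.

17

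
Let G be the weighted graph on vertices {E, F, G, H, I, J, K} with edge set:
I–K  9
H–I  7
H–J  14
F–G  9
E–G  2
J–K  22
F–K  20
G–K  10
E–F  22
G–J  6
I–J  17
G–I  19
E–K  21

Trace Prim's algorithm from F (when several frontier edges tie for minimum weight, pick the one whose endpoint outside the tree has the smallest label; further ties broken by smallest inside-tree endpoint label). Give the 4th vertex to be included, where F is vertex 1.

Prim's algorithm from F:
Step 1: frontier [F–G 9, F–K 20, E–F 22] → take F–G (9); add G.
Step 2: frontier [F–K 20, E–F 22, E–G 2, G–J 6, G–K 10, G–I 19] → take E–G (2); add E.
Step 3: frontier [E–K 21, F–K 20, G–J 6, G–K 10, G–I 19] → take G–J (6); add J.
Step 4: frontier [E–K 21, F–K 20, G–K 10, G–I 19, H–J 14, I–J 17, J–K 22] → take G–K (10); add K.
Step 5: frontier [G–I 19, H–J 14, I–J 17, I–K 9] → take I–K (9); add I.
Step 6: frontier [H–I 7, H–J 14] → take H–I (7); add H.
Vertex order: F, G, E, J, K, I, H. The 4th vertex is J.

J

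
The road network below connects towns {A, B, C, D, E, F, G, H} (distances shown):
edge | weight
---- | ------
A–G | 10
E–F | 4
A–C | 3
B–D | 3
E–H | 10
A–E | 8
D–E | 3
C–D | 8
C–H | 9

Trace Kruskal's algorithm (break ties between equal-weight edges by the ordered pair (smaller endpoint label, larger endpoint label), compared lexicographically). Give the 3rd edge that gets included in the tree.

D-E

Kruskal's algorithm — process edges by increasing weight (ties by edge label):
A–C (3): add — endpoints in different components.
B–D (3): add — endpoints in different components.
D–E (3): add — endpoints in different components.
E–F (4): add — endpoints in different components.
A–E (8): add — endpoints in different components.
C–D (8): skip — C and D already connected.
C–H (9): add — endpoints in different components.
A–G (10): add — endpoints in different components.
The 3rd edge added is D–E.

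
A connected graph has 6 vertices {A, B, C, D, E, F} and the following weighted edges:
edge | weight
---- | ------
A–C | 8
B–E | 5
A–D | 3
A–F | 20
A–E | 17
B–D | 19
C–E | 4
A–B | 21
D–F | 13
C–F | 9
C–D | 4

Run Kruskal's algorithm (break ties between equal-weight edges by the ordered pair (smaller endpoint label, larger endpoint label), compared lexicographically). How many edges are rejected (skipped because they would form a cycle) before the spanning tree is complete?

Kruskal: consider edges lightest-first.
A–D (3): add. Components now {A,D} {B} {C} {E} {F}
C–D (4): add. Components now {A,C,D} {B} {E} {F}
C–E (4): add. Components now {A,C,D,E} {B} {F}
B–E (5): add. Components now {A,B,C,D,E} {F}
A–C (8): skip — A and C already connected.
C–F (9): add. Components now {A,B,C,D,E,F}
Edges rejected before the tree was complete: 1.

1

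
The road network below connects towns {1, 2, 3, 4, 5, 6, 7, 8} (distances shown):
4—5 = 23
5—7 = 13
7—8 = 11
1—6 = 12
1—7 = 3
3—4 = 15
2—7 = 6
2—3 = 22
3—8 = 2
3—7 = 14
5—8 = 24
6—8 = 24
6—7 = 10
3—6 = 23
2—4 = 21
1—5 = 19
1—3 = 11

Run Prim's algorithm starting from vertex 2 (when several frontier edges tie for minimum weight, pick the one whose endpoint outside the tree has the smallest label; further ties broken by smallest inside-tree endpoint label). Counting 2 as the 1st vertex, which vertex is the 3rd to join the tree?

Grow the tree from 2 using Prim:
Step 1: cheapest edge leaving the tree is 2—7 (6); add 7.
Step 2: cheapest edge leaving the tree is 1—7 (3); add 1.
Step 3: cheapest edge leaving the tree is 6—7 (10); add 6.
Step 4: cheapest edge leaving the tree is 1—3 (11); add 3.
Step 5: cheapest edge leaving the tree is 3—8 (2); add 8.
Step 6: cheapest edge leaving the tree is 5—7 (13); add 5.
Step 7: cheapest edge leaving the tree is 3—4 (15); add 4.
Vertex order: 2, 7, 1, 6, 3, 8, 5, 4. The 3rd vertex is 1.

1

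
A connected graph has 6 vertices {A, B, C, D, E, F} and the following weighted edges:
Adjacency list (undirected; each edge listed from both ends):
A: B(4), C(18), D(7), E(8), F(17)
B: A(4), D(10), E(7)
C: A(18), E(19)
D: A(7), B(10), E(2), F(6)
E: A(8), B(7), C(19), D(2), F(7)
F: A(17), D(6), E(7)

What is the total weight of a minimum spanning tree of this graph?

Grow the tree from E using Prim:
Step 1: cheapest edge leaving the tree is D E (2); add D.
Step 2: cheapest edge leaving the tree is D F (6); add F.
Step 3: cheapest edge leaving the tree is A D (7); add A.
Step 4: cheapest edge leaving the tree is A B (4); add B.
Step 5: cheapest edge leaving the tree is A C (18); add C.
MST edges: D E, D F, A D, A B, A C; total weight 2+6+7+4+18 = 37.

37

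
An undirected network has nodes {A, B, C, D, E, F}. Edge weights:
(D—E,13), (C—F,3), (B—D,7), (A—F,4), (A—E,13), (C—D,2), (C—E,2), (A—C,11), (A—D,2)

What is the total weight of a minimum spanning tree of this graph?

16

Grow the tree from D using Prim:
Step 1: cheapest edge leaving the tree is A—D (2); add A.
Step 2: cheapest edge leaving the tree is C—D (2); add C.
Step 3: cheapest edge leaving the tree is C—E (2); add E.
Step 4: cheapest edge leaving the tree is C—F (3); add F.
Step 5: cheapest edge leaving the tree is B—D (7); add B.
MST edges: A—D, C—D, C—E, C—F, B—D; total weight 2+2+2+3+7 = 16.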